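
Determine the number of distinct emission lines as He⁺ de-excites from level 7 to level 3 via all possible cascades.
10

The electron can occupy levels n = 3, 4, ..., 7 during de-excitation — that is m = 7 - 3 + 1 = 5 distinct levels.

The number of distinct spectral lines equals the number of ways to choose 2 of these m levels (each pair gives one possible emission transition):

Number of lines = m(m-1)/2 = 5×4/2 = 10

These correspond to all possible transitions between the 5 levels:
7 → 6, 7 → 5, 7 → 4, 7 → 3, 6 → 5, 6 → 4, 6 → 3, 5 → 4...

Each transition produces a photon with a unique energy (and thus wavelength). This count does not depend on Z.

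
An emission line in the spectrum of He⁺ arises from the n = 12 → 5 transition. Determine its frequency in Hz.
4.34991e+14 Hz

First, find the transition energy:
E_12 = -13.6057 × 2² / 12² = -0.37793611 eV
E_5 = -13.6057 × 2² / 5² = -2.17691200 eV
|ΔE| = |E_5 - E_12| = 1.79897589 eV

Convert to Joules: E = 1.79897589 eV × (1.602177 × 10⁻¹⁹ J/eV) = 2.8822778e-19 J

Using E = hf:
f = E/h = 2.8822778e-19 J / (6.62607 × 10⁻³⁴ J·s)
f = 4.34991e+14 Hz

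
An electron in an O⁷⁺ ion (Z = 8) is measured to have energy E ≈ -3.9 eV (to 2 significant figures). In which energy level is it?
n = 15

The exact energy levels follow E_n = -13.6057 Z² / n² eV with Z = 8.

The measured value (-3.9 eV) is reported to only 2 significant figures, so we must test candidate n values and see which one matches to that precision.

Candidate energies:
  n = 13:  E = -13.6057 × 8² / 13² = -5.15245 eV
  n = 14:  E = -13.6057 × 8² / 14² = -4.44268 eV
  n = 15:  E = -13.6057 × 8² / 15² = -3.87007 eV  ← matches
  n = 16:  E = -13.6057 × 8² / 16² = -3.40143 eV
  n = 17:  E = -13.6057 × 8² / 17² = -3.01303 eV

Checking against the measurement of -3.9 eV (2 sig figs), only n = 15 agrees:
E_15 = -3.87007 eV, which rounds to -3.9 eV ✓

Therefore n = 15.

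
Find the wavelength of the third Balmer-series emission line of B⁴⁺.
17.357431 nm

The lines of a series are numbered from the longest wavelength (smallest ΔE) outward; the third line is the transition from n = n_f + 3 to n_f.
The Balmer series has all transitions ending at n_f = 2.

For B⁴⁺ (Z = 5), the third line (γ-line) is the jump from n = 5 to n = 2:
E_5 = -13.6057 × 5² / 5² = -13.60570000 eV
E_2 = -13.6057 × 5² / 2² = -85.03562500 eV
ΔE = E_5 - E_2 = 71.42992500 eV

λ = hc/E = 1239.84 eV·nm / 71.42992500 eV
λ = 17.357431 nm

This is the γ-line of the Balmer series in B⁴⁺.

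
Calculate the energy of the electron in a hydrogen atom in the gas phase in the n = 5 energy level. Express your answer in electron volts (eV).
-0.54 eV

The energy levels of a hydrogen-like atom are given by:
E_n = -13.6057 eV / n²

For n = 5:
E_5 = -13.6057 eV / 5²
E_5 = -13.6057 eV / 25
E_5 = -0.54 eV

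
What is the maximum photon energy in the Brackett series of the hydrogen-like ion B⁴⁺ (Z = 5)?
21.2589 eV

The series limit corresponds to the transition from n = ∞ to n = 4.
This is the highest energy (shortest wavelength) transition in the Brackett series.

E_∞ = 0 eV
E_4 = -13.6057 × 5² / 4² = -21.2589 eV

Energy at series limit:
ΔE = E_∞ - E_4 = 0 - (-21.2589) = 21.2589 eV

This energy equals the ionization energy from the n = 4 state of B⁴⁺.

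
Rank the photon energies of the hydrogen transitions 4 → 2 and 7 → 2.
7 → 2

Calculate the energy for each transition:

Transition 4 → 2:
ΔE₁ = |E_2 - E_4| = |-13.6057/2² - (-13.6057/4²)|
ΔE₁ = |-3.4014250000 - (-0.8503562500)| = 2.5510688 eV

Transition 7 → 2:
ΔE₂ = |E_2 - E_7| = |-13.6057/2² - (-13.6057/7²)|
ΔE₂ = |-3.4014250000 - (-0.2776673469)| = 3.1237577 eV

Since 3.1237577 eV > 2.5510688 eV, the transition 7 → 2 emits the more energetic photon.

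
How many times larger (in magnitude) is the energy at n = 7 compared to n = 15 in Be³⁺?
4.59184

Using E_n = -13.6057 Z² / n² eV with Z = 4:

E_7 = -13.6057 × 4² / 7² = -217.6912 / 49 = -4.44267755102 eV
E_15 = -13.6057 × 4² / 15² = -217.6912 / 225 = -0.96751644444 eV

The ratio is:
E_7/E_15 = (-4.44267755102) / (-0.96751644444)
E_7/E_15 = (-217.6912/49) / (-217.6912/225)
E_7/E_15 = 225/49
E_7/E_15 = 4.59184
(Note: the Z² factors cancel in the ratio.)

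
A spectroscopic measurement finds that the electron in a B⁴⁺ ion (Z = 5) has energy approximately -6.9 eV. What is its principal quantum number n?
n = 7

The exact energy levels follow E_n = -13.6057 Z² / n² eV with Z = 5.

The measured value (-6.9 eV) is reported to only 2 significant figures, so we must test candidate n values and see which one matches to that precision.

Candidate energies:
  n = 5:  E = -13.6057 × 5² / 5² = -13.60570 eV
  n = 6:  E = -13.6057 × 5² / 6² = -9.44840 eV
  n = 7:  E = -13.6057 × 5² / 7² = -6.94168 eV  ← matches
  n = 8:  E = -13.6057 × 5² / 8² = -5.31473 eV
  n = 9:  E = -13.6057 × 5² / 9² = -4.19929 eV

Checking against the measurement of -6.9 eV (2 sig figs), only n = 7 agrees:
E_7 = -6.94168 eV, which rounds to -6.9 eV ✓

Therefore n = 7.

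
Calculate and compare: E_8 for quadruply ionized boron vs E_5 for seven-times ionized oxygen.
O⁷⁺ at n = 5 (E = -34.830592 eV)

Using E_n = -13.6057 Z² / n² eV:

B⁴⁺ (Z = 5) at n = 8:
E = -13.6057 × 5² / 8² = -13.6057 × 25 / 64 = -5.314726563 eV

O⁷⁺ (Z = 8) at n = 5:
E = -13.6057 × 8² / 5² = -13.6057 × 64 / 25 = -34.830592000 eV

Since -34.830592000 eV < -5.314726563 eV,
O⁷⁺ at n = 5 is more tightly bound (requires more energy to ionize).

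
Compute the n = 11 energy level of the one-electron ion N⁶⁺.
-5.510 eV

For hydrogen-like ions, the energy levels scale with Z²:
E_n = -13.6057 Z² / n² eV

For N⁶⁺ (Z = 7) at n = 11:
E_11 = -13.6057 × 7² / 11²
E_11 = -13.6057 × 49 / 121
E_11 = -666.6793 / 121
E_11 = -5.510 eV

The energy is 49 times more negative than hydrogen at the same n due to the stronger nuclear charge.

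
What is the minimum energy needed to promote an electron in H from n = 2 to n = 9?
3.23 eV

The energy levels of a hydrogen-like atom are E_n = -13.6057 eV / n².

Energy at n = 2: E_2 = -13.6057 / 2² = -3.40143 eV
Energy at n = 9: E_9 = -13.6057 / 9² = -0.16797 eV

The excitation energy is the difference:
ΔE = E_9 - E_2
ΔE = -0.16797 - (-3.40143)
ΔE = 3.23 eV

Since this is positive, energy must be absorbed (photon absorption).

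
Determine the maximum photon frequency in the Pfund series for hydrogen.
1.3159e+14 Hz

The series limit corresponds to the transition from n = ∞ to n = 5.
This is the highest energy (shortest wavelength) transition in the Pfund series.

E_∞ = 0 eV
E_5 = -13.6057 / 5² = -0.54422800 eV

Energy at series limit:
ΔE = E_∞ - E_5 = 0 - (-0.54422800) = 0.54422800 eV
E = 0.54422800 eV × (1.602177 × 10⁻¹⁹ J/eV) = 8.719496e-20 J
f = E/h = 8.719496e-20 J / (6.62607 × 10⁻³⁴ J·s) = 1.3159e+14 Hz

This energy equals the ionization energy from the n = 5 state of hydrogen.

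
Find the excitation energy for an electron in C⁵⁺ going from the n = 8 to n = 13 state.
4.75495 eV

The energy levels of a hydrogen-like atom are E_n = -13.6057 Z² eV / n².

Energy at n = 8: E_8 = -13.6057 × 6² / 8² = -7.65320625 eV
Energy at n = 13: E_13 = -13.6057 × 6² / 13² = -2.89825562 eV

The excitation energy is the difference:
ΔE = E_13 - E_8
ΔE = -2.89825562 - (-7.65320625)
ΔE = 4.75495 eV

Since this is positive, energy must be absorbed (photon absorption).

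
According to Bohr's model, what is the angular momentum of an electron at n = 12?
1.265e-33 J·s (or 12ℏ)

In the Bohr model, angular momentum is quantized:
L = nℏ

where ℏ = h/(2π) = 1.05457e-34 J·s

For n = 12:
L = 12 × 1.05457e-34 J·s
L = 1.265e-33 J·s

This can also be written as L = 12ℏ.
The angular momentum is an integer multiple of the reduced Planck constant.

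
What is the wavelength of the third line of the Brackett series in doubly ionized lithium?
240.55 nm

The lines of a series are numbered from the longest wavelength (smallest ΔE) outward; the third line is the transition from n = n_f + 3 to n_f.
The Brackett series has all transitions ending at n_f = 4.

For Li²⁺ (Z = 3), the third line (γ-line) is the jump from n = 7 to n = 4:
E_7 = -13.6057 × 3² / 7² = -2.499006 eV
E_4 = -13.6057 × 3² / 4² = -7.653206 eV
ΔE = E_7 - E_4 = 5.154200 eV

λ = hc/E = 1239.84 eV·nm / 5.154200 eV
λ = 240.55 nm

This is the γ-line of the Brackett series in Li²⁺.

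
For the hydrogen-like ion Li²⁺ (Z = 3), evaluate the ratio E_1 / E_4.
16.000

Using E_n = -13.6057 Z² / n² eV with Z = 3:

E_1 = -13.6057 × 3² / 1² = -122.4513 / 1 = -122.451300000 eV
E_4 = -13.6057 × 3² / 4² = -122.4513 / 16 = -7.653206250 eV

The ratio is:
E_1/E_4 = (-122.451300000) / (-7.653206250)
E_1/E_4 = (-122.4513/1) / (-122.4513/16)
E_1/E_4 = 16/1
E_1/E_4 = 16.000
(Note: the Z² factors cancel in the ratio.)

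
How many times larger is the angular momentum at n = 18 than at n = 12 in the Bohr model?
1.50000

In the Bohr model, L_n = nℏ, so the ratio is purely the ratio of quantum numbers:

L_18/L_12 = 18ℏ / 12ℏ = 18/12 = 1.50000

The angular momentum scales linearly with n.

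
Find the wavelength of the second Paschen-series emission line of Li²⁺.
142.385177 nm

The lines of a series are numbered from the longest wavelength (smallest ΔE) outward; the second line is the transition from n = n_f + 2 to n_f.
The Paschen series has all transitions ending at n_f = 3.

For Li²⁺ (Z = 3), the second line (β-line) is the jump from n = 5 to n = 3:
E_5 = -13.6057 × 3² / 5² = -4.8980520000 eV
E_3 = -13.6057 × 3² / 3² = -13.6057000000 eV
ΔE = E_5 - E_3 = 8.7076480000 eV

λ = hc/E = 1239.84 eV·nm / 8.7076480000 eV
λ = 142.385177 nm

This is the β-line of the Paschen series in Li²⁺.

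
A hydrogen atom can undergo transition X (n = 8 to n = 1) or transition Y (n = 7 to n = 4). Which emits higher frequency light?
8 → 1

Calculate the energy for each transition:

Transition 8 → 1:
ΔE₁ = |E_1 - E_8| = |-13.6057/1² - (-13.6057/8²)|
ΔE₁ = |-13.605700000 - (-0.212589063)| = 13.393111 eV

Transition 7 → 4:
ΔE₂ = |E_4 - E_7| = |-13.6057/4² - (-13.6057/7²)|
ΔE₂ = |-0.850356250 - (-0.277667347)| = 0.572689 eV

Since 13.393111 eV > 0.572689 eV, the transition 8 → 1 emits the more energetic photon.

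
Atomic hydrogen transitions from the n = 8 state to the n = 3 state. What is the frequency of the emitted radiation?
3.14134e+14 Hz

First, find the transition energy:
E_8 = -13.6057 / 8² = -0.21258906 eV
E_3 = -13.6057 / 3² = -1.51174444 eV
|ΔE| = |E_3 - E_8| = 1.29915538 eV

Convert to Joules: E = 1.29915538 eV × (1.602177 × 10⁻¹⁹ J/eV) = 2.0814769e-19 J

Using E = hf:
f = E/h = 2.0814769e-19 J / (6.62607 × 10⁻³⁴ J·s)
f = 3.14134e+14 Hz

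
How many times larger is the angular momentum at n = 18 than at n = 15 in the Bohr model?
1.20

In the Bohr model, L_n = nℏ, so the ratio is purely the ratio of quantum numbers:

L_18/L_15 = 18ℏ / 15ℏ = 18/15 = 1.20

The angular momentum scales linearly with n.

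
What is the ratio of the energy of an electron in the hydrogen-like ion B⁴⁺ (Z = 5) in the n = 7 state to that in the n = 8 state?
1.3061

Using E_n = -13.6057 Z² / n² eV with Z = 5:

E_7 = -13.6057 × 5² / 7² = -340.1425 / 49 = -6.9416836735 eV
E_8 = -13.6057 × 5² / 8² = -340.1425 / 64 = -5.3147265625 eV

The ratio is:
E_7/E_8 = (-6.9416836735) / (-5.3147265625)
E_7/E_8 = (-340.1425/49) / (-340.1425/64)
E_7/E_8 = 64/49
E_7/E_8 = 1.3061
(Note: the Z² factors cancel in the ratio.)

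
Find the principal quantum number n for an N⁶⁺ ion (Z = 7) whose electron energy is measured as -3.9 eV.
n = 13

The exact energy levels follow E_n = -13.6057 Z² / n² eV with Z = 7.

The measured value (-3.9 eV) is reported to only 2 significant figures, so we must test candidate n values and see which one matches to that precision.

Candidate energies:
  n = 11:  E = -13.6057 × 7² / 11² = -5.50975 eV
  n = 12:  E = -13.6057 × 7² / 12² = -4.62972 eV
  n = 13:  E = -13.6057 × 7² / 13² = -3.94485 eV  ← matches
  n = 14:  E = -13.6057 × 7² / 14² = -3.40143 eV
  n = 15:  E = -13.6057 × 7² / 15² = -2.96302 eV

Checking against the measurement of -3.9 eV (2 sig figs), only n = 13 agrees:
E_13 = -3.94485 eV, which rounds to -3.9 eV ✓

Therefore n = 13.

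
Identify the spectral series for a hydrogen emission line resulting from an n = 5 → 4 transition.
Brackett series

The spectral series in hydrogen are named based on the final (lower) energy level:
- Lyman series: n_final = 1 (ultraviolet)
- Balmer series: n_final = 2 (visible/near-UV)
- Paschen series: n_final = 3 (infrared)
- Brackett series: n_final = 4 (infrared)
- Pfund series: n_final = 5 (far infrared)

Since this transition ends at n = 4, it belongs to the Brackett series.

For reference, this 5 → 4 line has photon energy
ΔE = 13.6057 eV × (1/4² - 1/5²) = 0.3061282500 eV,
corresponding to wavelength λ = hc/ΔE = 1239.84 eV·nm / 0.3061282500 eV = 4050.0673 nm in the infrared region.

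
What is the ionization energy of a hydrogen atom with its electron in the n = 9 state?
0.167972 eV

The ionization energy is the energy needed to remove the electron completely (n → ∞).

For hydrogen, E_n = -13.6057 eV / n².

At n = 9: E_9 = -13.6057 / 9² = -0.167971605 eV
At n = ∞: E_∞ = 0 eV

Ionization energy = E_∞ - E_9 = 0 - (-0.167971605) = 0.167971605 eV
Ionization energy ≈ 0.167972 eV

This is also called the binding energy of the electron in state n = 9.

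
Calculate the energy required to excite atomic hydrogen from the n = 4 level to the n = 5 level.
0.306128 eV

The energy levels of a hydrogen-like atom are E_n = -13.6057 eV / n².

Energy at n = 4: E_4 = -13.6057 / 4² = -0.850356250 eV
Energy at n = 5: E_5 = -13.6057 / 5² = -0.544228000 eV

The excitation energy is the difference:
ΔE = E_5 - E_4
ΔE = -0.544228000 - (-0.850356250)
ΔE = 0.306128 eV

Since this is positive, energy must be absorbed (photon absorption).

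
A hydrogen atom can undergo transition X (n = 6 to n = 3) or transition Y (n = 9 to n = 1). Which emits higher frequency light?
9 → 1

Calculate the energy for each transition:

Transition 6 → 3:
ΔE₁ = |E_3 - E_6| = |-13.6057/3² - (-13.6057/6²)|
ΔE₁ = |-1.511744444444 - (-0.377936111111)| = 1.133808333 eV

Transition 9 → 1:
ΔE₂ = |E_1 - E_9| = |-13.6057/1² - (-13.6057/9²)|
ΔE₂ = |-13.605700000000 - (-0.167971604938)| = 13.437728395 eV

Since 13.437728395 eV > 1.133808333 eV, the transition 9 → 1 emits the more energetic photon.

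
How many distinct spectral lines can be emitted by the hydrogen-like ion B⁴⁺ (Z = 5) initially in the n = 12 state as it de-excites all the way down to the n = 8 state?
10

The electron can occupy levels n = 8, 9, ..., 12 during de-excitation — that is m = 12 - 8 + 1 = 5 distinct levels.

The number of distinct spectral lines equals the number of ways to choose 2 of these m levels (each pair gives one possible emission transition):

Number of lines = m(m-1)/2 = 5×4/2 = 10

These correspond to all possible transitions between the 5 levels:
12 → 11, 12 → 10, 12 → 9, 12 → 8, 11 → 10, 11 → 9, 11 → 8, 10 → 9...

Each transition produces a photon with a unique energy (and thus wavelength). This count does not depend on Z.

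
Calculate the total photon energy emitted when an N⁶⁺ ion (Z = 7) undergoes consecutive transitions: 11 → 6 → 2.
161.160 eV

The energy levels of N⁶⁺ are E_n = -13.6057 × 7² / n² eV.

First transition (11 → 6):
ΔE₁ = |E_6 - E_11|
ΔE₁ = |-18.518869444 - (-5.509746281)| = 13.009123 eV

Second transition (6 → 2):
ΔE₂ = |E_2 - E_6|
ΔE₂ = |-166.669825000 - (-18.518869444)| = 148.150956 eV

Total energy released:
E_total = ΔE₁ + ΔE₂ = 13.009123 + 148.150956 = 161.160 eV

Note: This equals the direct transition 11 → 2: 161.160 eV ✓
Energy is conserved regardless of the path taken.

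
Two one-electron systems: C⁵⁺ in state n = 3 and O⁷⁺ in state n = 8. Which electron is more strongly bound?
C⁵⁺ at n = 3 (E = -54.4228 eV)

Using E_n = -13.6057 Z² / n² eV:

C⁵⁺ (Z = 6) at n = 3:
E = -13.6057 × 6² / 3² = -13.6057 × 36 / 9 = -54.4228000 eV

O⁷⁺ (Z = 8) at n = 8:
E = -13.6057 × 8² / 8² = -13.6057 × 64 / 64 = -13.6057000 eV

Since -54.4228000 eV < -13.6057000 eV,
C⁵⁺ at n = 3 is more tightly bound (requires more energy to ionize).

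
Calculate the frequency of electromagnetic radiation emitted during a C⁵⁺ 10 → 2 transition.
2.84e+16 Hz

First, find the transition energy:
E_10 = -13.6057 × 6² / 10² = -4.898052 eV
E_2 = -13.6057 × 6² / 2² = -122.451300 eV
|ΔE| = |E_2 - E_10| = 117.553248 eV

Convert to Joules: E = 117.553248 eV × (1.602177 × 10⁻¹⁹ J/eV) = 1.8834e-17 J

Using E = hf:
f = E/h = 1.8834e-17 J / (6.62607 × 10⁻³⁴ J·s)
f = 2.84e+16 Hz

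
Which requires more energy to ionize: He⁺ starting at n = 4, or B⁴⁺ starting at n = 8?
B⁴⁺ at n = 8 (E = -5.315 eV)

Using E_n = -13.6057 Z² / n² eV:

He⁺ (Z = 2) at n = 4:
E = -13.6057 × 2² / 4² = -13.6057 × 4 / 16 = -3.401425 eV

B⁴⁺ (Z = 5) at n = 8:
E = -13.6057 × 5² / 8² = -13.6057 × 25 / 64 = -5.314727 eV

Since -5.314727 eV < -3.401425 eV,
B⁴⁺ at n = 8 is more tightly bound (requires more energy to ionize).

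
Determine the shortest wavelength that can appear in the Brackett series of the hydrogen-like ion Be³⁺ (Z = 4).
91.12651 nm

The series limit corresponds to the transition from n = ∞ to n = 4.
This is the highest energy (shortest wavelength) transition in the Brackett series.

E_∞ = 0 eV
E_4 = -13.6057 × 4² / 4² = -13.6057000 eV

Energy at series limit:
ΔE = E_∞ - E_4 = 0 - (-13.6057000) = 13.6057000 eV
λ = hc/E = 1239.84 eV·nm / 13.6057000 eV = 91.12651 nm

This energy equals the ionization energy from the n = 4 state of Be³⁺.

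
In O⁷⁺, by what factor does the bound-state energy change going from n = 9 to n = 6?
2.25000

Using E_n = -13.6057 Z² / n² eV with Z = 8:

E_6 = -13.6057 × 8² / 6² = -870.7648 / 36 = -24.18791111111 eV
E_9 = -13.6057 × 8² / 9² = -870.7648 / 81 = -10.75018271605 eV

The ratio is:
E_6/E_9 = (-24.18791111111) / (-10.75018271605)
E_6/E_9 = (-870.7648/36) / (-870.7648/81)
E_6/E_9 = 81/36
E_6/E_9 = 2.25000
(Note: the Z² factors cancel in the ratio.)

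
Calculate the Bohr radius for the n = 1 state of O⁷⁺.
0.0066 nm (or 0.0662 Å)

The Bohr radius formula is:
r_n = n² a₀ / Z

where a₀ = 0.0529177 nm is the Bohr radius.

For O⁷⁺ (Z = 8) at n = 1:
r_1 = 1² × 0.0529177 nm / 8
r_1 = 1 × 0.0529177 nm / 8
r_1 = 0.05292 nm / 8
r_1 = 0.0066 nm

The electron orbits at approximately 0.0066 nm from the nucleus.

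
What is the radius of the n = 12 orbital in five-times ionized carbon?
1.2700 nm (or 12.7003 Å)

The Bohr radius formula is:
r_n = n² a₀ / Z

where a₀ = 0.0529177 nm is the Bohr radius.

For C⁵⁺ (Z = 6) at n = 12:
r_12 = 12² × 0.0529177 nm / 6
r_12 = 144 × 0.0529177 nm / 6
r_12 = 7.62015 nm / 6
r_12 = 1.2700 nm

The electron orbits at approximately 1.2700 nm from the nucleus.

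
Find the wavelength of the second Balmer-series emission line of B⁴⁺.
19.44 nm

The lines of a series are numbered from the longest wavelength (smallest ΔE) outward; the second line is the transition from n = n_f + 2 to n_f.
The Balmer series has all transitions ending at n_f = 2.

For B⁴⁺ (Z = 5), the second line (β-line) is the jump from n = 4 to n = 2:
E_4 = -13.6057 × 5² / 4² = -21.2589 eV
E_2 = -13.6057 × 5² / 2² = -85.0356 eV
ΔE = E_4 - E_2 = 63.7767 eV

λ = hc/E = 1239.84 eV·nm / 63.7767 eV
λ = 19.44 nm

This is the β-line of the Balmer series in B⁴⁺.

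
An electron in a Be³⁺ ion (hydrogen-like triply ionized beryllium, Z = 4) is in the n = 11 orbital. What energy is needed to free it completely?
1.79910 eV

The ionization energy is the energy needed to remove the electron completely (n → ∞).

For a hydrogen-like ion with Z = 4, E_n = -13.6057 Z² / n² eV.

At n = 11: E_11 = -13.6057 × 4² / 11² = -1.79910083 eV
At n = ∞: E_∞ = 0 eV

Ionization energy = E_∞ - E_11 = 0 - (-1.79910083) = 1.79910083 eV
Ionization energy ≈ 1.79910 eV

This is also called the binding energy of the electron in state n = 11.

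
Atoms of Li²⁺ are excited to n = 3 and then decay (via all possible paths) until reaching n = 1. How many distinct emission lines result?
3

The electron can occupy levels n = 1, 2, ..., 3 during de-excitation — that is m = 3 - 1 + 1 = 3 distinct levels.

The number of distinct spectral lines equals the number of ways to choose 2 of these m levels (each pair gives one possible emission transition):

Number of lines = m(m-1)/2 = 3×2/2 = 3

These correspond to all possible transitions between the 3 levels:
3 → 2, 3 → 1, 2 → 1

Each transition produces a photon with a unique energy (and thus wavelength). This count does not depend on Z.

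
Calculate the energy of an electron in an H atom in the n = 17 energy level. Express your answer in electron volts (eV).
-0.05 eV

The energy levels of a hydrogen-like atom are given by:
E_n = -13.6057 eV / n²

For n = 17:
E_17 = -13.6057 eV / 17²
E_17 = -13.6057 eV / 289
E_17 = -0.05 eV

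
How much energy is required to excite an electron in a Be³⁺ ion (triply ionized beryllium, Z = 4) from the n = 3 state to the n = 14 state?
23.0772 eV

The energy levels of a hydrogen-like atom are E_n = -13.6057 Z² eV / n².

Energy at n = 3: E_3 = -13.6057 × 4² / 3² = -24.1879111 eV
Energy at n = 14: E_14 = -13.6057 × 4² / 14² = -1.1106694 eV

The excitation energy is the difference:
ΔE = E_14 - E_3
ΔE = -1.1106694 - (-24.1879111)
ΔE = 23.0772 eV

Since this is positive, energy must be absorbed (photon absorption).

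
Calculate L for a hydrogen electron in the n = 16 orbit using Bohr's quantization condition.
1.69e-33 J·s (or 16ℏ)

In the Bohr model, angular momentum is quantized:
L = nℏ

where ℏ = h/(2π) = 1.0546e-34 J·s

For n = 16:
L = 16 × 1.0546e-34 J·s
L = 1.69e-33 J·s

This can also be written as L = 16ℏ.
The angular momentum is an integer multiple of the reduced Planck constant.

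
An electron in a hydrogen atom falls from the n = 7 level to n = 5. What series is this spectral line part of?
Pfund series

The spectral series in hydrogen are named based on the final (lower) energy level:
- Lyman series: n_final = 1 (ultraviolet)
- Balmer series: n_final = 2 (visible/near-UV)
- Paschen series: n_final = 3 (infrared)
- Brackett series: n_final = 4 (infrared)
- Pfund series: n_final = 5 (far infrared)

Since this transition ends at n = 5, it belongs to the Pfund series.

For reference, this 7 → 5 line has photon energy
ΔE = 13.6057 eV × (1/5² - 1/7²) = 0.266560653 eV,
corresponding to wavelength λ = hc/ΔE = 1239.84 eV·nm / 0.266560653 eV = 4651.249 nm in the far infrared region.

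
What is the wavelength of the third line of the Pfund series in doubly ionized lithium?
415.3915 nm

The lines of a series are numbered from the longest wavelength (smallest ΔE) outward; the third line is the transition from n = n_f + 3 to n_f.
The Pfund series has all transitions ending at n_f = 5.

For Li²⁺ (Z = 3), the third line (γ-line) is the jump from n = 8 to n = 5:
E_8 = -13.6057 × 3² / 8² = -1.91330156 eV
E_5 = -13.6057 × 3² / 5² = -4.89805200 eV
ΔE = E_8 - E_5 = 2.98475044 eV

λ = hc/E = 1239.84 eV·nm / 2.98475044 eV
λ = 415.3915 nm

This is the γ-line of the Pfund series in Li²⁺.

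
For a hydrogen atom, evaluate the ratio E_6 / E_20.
11.11

Using E_n = -13.6057 Z² / n² eV with Z = 1:

E_6 = -13.6057 / 6² = -13.6057 / 36 = -0.37793611 eV
E_20 = -13.6057 / 20² = -13.6057 / 400 = -0.03401425 eV

The ratio is:
E_6/E_20 = (-0.37793611) / (-0.03401425)
E_6/E_20 = (-13.6057/36) / (-13.6057/400)
E_6/E_20 = 400/36
E_6/E_20 = 11.11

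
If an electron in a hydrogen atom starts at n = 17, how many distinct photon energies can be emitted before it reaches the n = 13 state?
10

The electron can occupy levels n = 13, 14, ..., 17 during de-excitation — that is m = 17 - 13 + 1 = 5 distinct levels.

The number of distinct spectral lines equals the number of ways to choose 2 of these m levels (each pair gives one possible emission transition):

Number of lines = m(m-1)/2 = 5×4/2 = 10

These correspond to all possible transitions between the 5 levels:
17 → 16, 17 → 15, 17 → 14, 17 → 13, 16 → 15, 16 → 14, 16 → 13, 15 → 14...

Each transition produces a photon with a unique energy (and thus wavelength). This count does not depend on Z.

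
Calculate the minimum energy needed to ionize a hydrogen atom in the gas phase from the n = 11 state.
0.112 eV

The ionization energy is the energy needed to remove the electron completely (n → ∞).

For hydrogen, E_n = -13.6057 eV / n².

At n = 11: E_11 = -13.6057 / 11² = -0.112444 eV
At n = ∞: E_∞ = 0 eV

Ionization energy = E_∞ - E_11 = 0 - (-0.112444) = 0.112444 eV
Ionization energy ≈ 0.112 eV

This is also called the binding energy of the electron in state n = 11.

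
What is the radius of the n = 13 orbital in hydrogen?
8.943095 nm (or 89.430948 Å)

The Bohr radius formula is:
r_n = n² a₀ / Z

where a₀ = 0.052917721 nm is the Bohr radius.

For H (Z = 1) at n = 13:
r_13 = 13² × 0.052917721 nm / 1
r_13 = 169 × 0.052917721 nm / 1
r_13 = 8.9430948 nm / 1
r_13 = 8.943095 nm

The electron orbits at approximately 8.943095 nm from the nucleus.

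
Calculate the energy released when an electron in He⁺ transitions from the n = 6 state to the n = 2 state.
12.094 eV

The energy levels are E_n = -13.6057 Z² eV / n².

Energy at n = 6: E_6 = -13.6057 × 2² / 6² = -1.511744 eV
Energy at n = 2: E_2 = -13.6057 × 2² / 2² = -13.605700 eV

For emission (electron falling to lower state), the photon energy is:
E_photon = E_6 - E_2 = |-1.511744 - (-13.605700)|
E_photon = 12.094 eV

This energy is carried away by the emitted photon.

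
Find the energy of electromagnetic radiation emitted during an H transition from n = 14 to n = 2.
3.3320 eV

The energy levels are E_n = -13.6057 eV / n².

Energy at n = 14: E_14 = -13.6057 / 14² = -0.0694168 eV
Energy at n = 2: E_2 = -13.6057 / 2² = -3.4014250 eV

For emission (electron falling to lower state), the photon energy is:
E_photon = E_14 - E_2 = |-0.0694168 - (-3.4014250)|
E_photon = 3.3320 eV

This energy is carried away by the emitted photon.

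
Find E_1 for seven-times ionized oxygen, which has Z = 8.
-870.76480 eV

For hydrogen-like ions, the energy levels scale with Z²:
E_n = -13.6057 Z² / n² eV

For O⁷⁺ (Z = 8) at n = 1:
E_1 = -13.6057 × 8² / 1²
E_1 = -13.6057 × 64 / 1
E_1 = -870.7648 / 1
E_1 = -870.76480 eV

The energy is 64 times more negative than hydrogen at the same n due to the stronger nuclear charge.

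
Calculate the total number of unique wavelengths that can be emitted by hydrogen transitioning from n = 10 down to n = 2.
36

The electron can occupy levels n = 2, 3, ..., 10 during de-excitation — that is m = 10 - 2 + 1 = 9 distinct levels.

The number of distinct spectral lines equals the number of ways to choose 2 of these m levels (each pair gives one possible emission transition):

Number of lines = m(m-1)/2 = 9×8/2 = 36

These correspond to all possible transitions between the 9 levels:
10 → 9, 10 → 8, 10 → 7, 10 → 6, 10 → 5, 10 → 4, 10 → 3, 10 → 2...

Each transition produces a photon with a unique energy (and thus wavelength). This count does not depend on Z.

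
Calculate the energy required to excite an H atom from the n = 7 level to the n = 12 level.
0.1832 eV

The energy levels of a hydrogen-like atom are E_n = -13.6057 eV / n².

Energy at n = 7: E_7 = -13.6057 / 7² = -0.2776673 eV
Energy at n = 12: E_12 = -13.6057 / 12² = -0.0944840 eV

The excitation energy is the difference:
ΔE = E_12 - E_7
ΔE = -0.0944840 - (-0.2776673)
ΔE = 0.1832 eV

Since this is positive, energy must be absorbed (photon absorption).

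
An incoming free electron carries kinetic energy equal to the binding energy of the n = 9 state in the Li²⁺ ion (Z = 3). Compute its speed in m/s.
7.2923e+05 m/s (or 0.24325% of c)

The binding energy at n = 9 for Li²⁺ is:
E_9 = -13.6057 × 3²/9² = -1.5117444 eV
|E_9| = 1.5117444 eV

Convert to Joules:
KE = 1.5117444 eV × (1.602177 × 10⁻¹⁹ J/eV) = 2.422082e-19 J

Using KE = ½mv²:
v = √(2·KE/m_e)
v = √(2 × 2.422082e-19 J / 9.10938 × 10⁻³¹ kg)
v = 7.2923e+05 m/s

This is approximately 0.24325% the speed of light.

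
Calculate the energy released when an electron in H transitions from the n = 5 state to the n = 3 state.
0.967516 eV

The energy levels are E_n = -13.6057 eV / n².

Energy at n = 5: E_5 = -13.6057 / 5² = -0.544228000 eV
Energy at n = 3: E_3 = -13.6057 / 3² = -1.511744444 eV

For emission (electron falling to lower state), the photon energy is:
E_photon = E_5 - E_3 = |-0.544228000 - (-1.511744444)|
E_photon = 0.967516 eV

This energy is carried away by the emitted photon.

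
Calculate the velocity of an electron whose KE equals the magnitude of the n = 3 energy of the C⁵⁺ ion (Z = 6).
4.3754e+06 m/s (or 1.4595% of c)

The binding energy at n = 3 for C⁵⁺ is:
E_3 = -13.6057 × 6²/3² = -54.422800 eV
|E_3| = 54.422800 eV

Convert to Joules:
KE = 54.422800 eV × (1.602177 × 10⁻¹⁹ J/eV) = 8.719496e-18 J

Using KE = ½mv²:
v = √(2·KE/m_e)
v = √(2 × 8.719496e-18 J / 9.10938 × 10⁻³¹ kg)
v = 4.3754e+06 m/s

This is approximately 1.4595% the speed of light.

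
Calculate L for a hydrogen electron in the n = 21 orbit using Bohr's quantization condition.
2.21460e-33 J·s (or 21ℏ)

In the Bohr model, angular momentum is quantized:
L = nℏ

where ℏ = h/(2π) = 1.0545718e-34 J·s

For n = 21:
L = 21 × 1.0545718e-34 J·s
L = 2.21460e-33 J·s

This can also be written as L = 21ℏ.
The angular momentum is an integer multiple of the reduced Planck constant.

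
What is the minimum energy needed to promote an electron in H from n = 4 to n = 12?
0.7559 eV

The energy levels of a hydrogen-like atom are E_n = -13.6057 eV / n².

Energy at n = 4: E_4 = -13.6057 / 4² = -0.8503563 eV
Energy at n = 12: E_12 = -13.6057 / 12² = -0.0944840 eV

The excitation energy is the difference:
ΔE = E_12 - E_4
ΔE = -0.0944840 - (-0.8503563)
ΔE = 0.7559 eV

Since this is positive, energy must be absorbed (photon absorption).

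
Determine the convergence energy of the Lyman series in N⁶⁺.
666.68 eV

The series limit corresponds to the transition from n = ∞ to n = 1.
This is the highest energy (shortest wavelength) transition in the Lyman series.

E_∞ = 0 eV
E_1 = -13.6057 × 7² / 1² = -666.68 eV

Energy at series limit:
ΔE = E_∞ - E_1 = 0 - (-666.68) = 666.68 eV

This energy equals the ionization energy from the n = 1 state of N⁶⁺.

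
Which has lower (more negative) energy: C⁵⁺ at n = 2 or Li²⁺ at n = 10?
C⁵⁺ at n = 2 (E = -122.451 eV)

Using E_n = -13.6057 Z² / n² eV:

C⁵⁺ (Z = 6) at n = 2:
E = -13.6057 × 6² / 2² = -13.6057 × 36 / 4 = -122.451300 eV

Li²⁺ (Z = 3) at n = 10:
E = -13.6057 × 3² / 10² = -13.6057 × 9 / 100 = -1.224513 eV

Since -122.451300 eV < -1.224513 eV,
C⁵⁺ at n = 2 is more tightly bound (requires more energy to ionize).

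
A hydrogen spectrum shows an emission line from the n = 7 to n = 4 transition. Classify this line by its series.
Brackett series

The spectral series in hydrogen are named based on the final (lower) energy level:
- Lyman series: n_final = 1 (ultraviolet)
- Balmer series: n_final = 2 (visible/near-UV)
- Paschen series: n_final = 3 (infrared)
- Brackett series: n_final = 4 (infrared)
- Pfund series: n_final = 5 (far infrared)

Since this transition ends at n = 4, it belongs to the Brackett series.

For reference, this 7 → 4 line has photon energy
ΔE = 13.6057 eV × (1/4² - 1/7²) = 0.572688903 eV,
corresponding to wavelength λ = hc/ΔE = 1239.84 eV·nm / 0.572688903 eV = 2164.945 nm in the infrared region.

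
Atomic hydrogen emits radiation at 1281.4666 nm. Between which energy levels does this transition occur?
n = 5 → n = 3

First, find the photon energy from the wavelength (hc = 1239.84 eV·nm):
E = hc/λ = 1239.84 eV·nm / 1281.4666 nm = 0.96751644 eV

The energy levels of hydrogen satisfy E_n = -13.6057 / n² eV, so an emission n_i → n_f releases
ΔE = 13.6057 × (1/n_f² − 1/n_i²) eV.

Setting ΔE equal to the photon energy:
1/n_f² − 1/n_i² = 0.96751644 / 13.6057 = 0.071111111

Since 1/n_i² must be positive, we need 1/n_f² > 0.071111111, i.e. n_f ≤ 3. For each allowed n_f, solve n_i = (1/n_f² − 0.071111111)^(−1/2) and check whether it is a whole number:
  n_f = 1: 1/n_i² = 1.000000000 − 0.071111111 = 0.928888889 → n_i = 1.038  (not an integer) ✗
  n_f = 2: 1/n_i² = 0.250000000 − 0.071111111 = 0.178888889 → n_i = 2.364  (not an integer) ✗
  n_f = 3: 1/n_i² = 0.111111111 − 0.071111111 = 0.040000000 → n_i = 5.000  → integer, n_i = 5 ✓

Only n_f = 3 gives an integer upper level, n_i = 5.

The transition is from n = 5 to n = 3 (emission).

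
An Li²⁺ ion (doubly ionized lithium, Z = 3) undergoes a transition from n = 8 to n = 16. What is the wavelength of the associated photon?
864.014 nm

First, find the transition energy using E_n = -13.6057 Z² / n² eV:
E_8 = -13.6057 × 3² / 8² = -1.9133016 eV
E_16 = -13.6057 × 3² / 16² = -0.4783254 eV

Photon energy: |ΔE| = |E_16 - E_8| = 1.4349762 eV

Convert to wavelength using E = hc/λ with hc = 1239.84 eV·nm:
λ = hc/E = 1239.84 eV·nm / 1.4349762 eV
λ = 864.014 nm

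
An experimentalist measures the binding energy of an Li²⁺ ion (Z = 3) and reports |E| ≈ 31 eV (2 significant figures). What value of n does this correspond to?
n = 2

The exact energy levels follow E_n = -13.6057 Z² / n² eV with Z = 3.

The measured value (-31 eV) is reported to only 2 significant figures, so we must test candidate n values and see which one matches to that precision.

Candidate energies:
  n = 1:  E = -13.6057 × 3² / 1² = -122.45130 eV
  n = 2:  E = -13.6057 × 3² / 2² = -30.61283 eV  ← matches
  n = 3:  E = -13.6057 × 3² / 3² = -13.60570 eV
  n = 4:  E = -13.6057 × 3² / 4² = -7.65321 eV

Checking against the measurement of -31 eV (2 sig figs), only n = 2 agrees:
E_2 = -30.61283 eV, which rounds to -31 eV ✓

Therefore n = 2.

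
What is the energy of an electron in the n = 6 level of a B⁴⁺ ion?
-9.44840 eV

For hydrogen-like ions, the energy levels scale with Z²:
E_n = -13.6057 Z² / n² eV

For B⁴⁺ (Z = 5) at n = 6:
E_6 = -13.6057 × 5² / 6²
E_6 = -13.6057 × 25 / 36
E_6 = -340.1425 / 36
E_6 = -9.44840 eV

The energy is 25 times more negative than hydrogen at the same n due to the stronger nuclear charge.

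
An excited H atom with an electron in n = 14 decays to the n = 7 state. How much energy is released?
0.208 eV

The energy levels are E_n = -13.6057 eV / n².

Energy at n = 14: E_14 = -13.6057 / 14² = -0.069417 eV
Energy at n = 7: E_7 = -13.6057 / 7² = -0.277667 eV

For emission (electron falling to lower state), the photon energy is:
E_photon = E_14 - E_7 = |-0.069417 - (-0.277667)|
E_photon = 0.208 eV

This energy is carried away by the emitted photon.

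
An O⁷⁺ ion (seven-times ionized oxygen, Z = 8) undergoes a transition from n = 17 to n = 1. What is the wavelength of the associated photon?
1.42880 nm

First, find the transition energy using E_n = -13.6057 Z² / n² eV:
E_17 = -13.6057 × 8² / 17² = -3.0130270 eV
E_1 = -13.6057 × 8² / 1² = -870.7648000 eV

Photon energy: |ΔE| = |E_1 - E_17| = 867.7517730 eV

Convert to wavelength using E = hc/λ with hc = 1239.84 eV·nm:
λ = hc/E = 1239.84 eV·nm / 867.7517730 eV
λ = 1.42880 nm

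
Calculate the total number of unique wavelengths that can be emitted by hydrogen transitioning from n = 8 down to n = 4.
10

The electron can occupy levels n = 4, 5, ..., 8 during de-excitation — that is m = 8 - 4 + 1 = 5 distinct levels.

The number of distinct spectral lines equals the number of ways to choose 2 of these m levels (each pair gives one possible emission transition):

Number of lines = m(m-1)/2 = 5×4/2 = 10

These correspond to all possible transitions between the 5 levels:
8 → 7, 8 → 6, 8 → 5, 8 → 4, 7 → 6, 7 → 5, 7 → 4, 6 → 5...

Each transition produces a photon with a unique energy (and thus wavelength). This count does not depend on Z.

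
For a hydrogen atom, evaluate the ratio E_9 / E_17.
3.56790

Using E_n = -13.6057 Z² / n² eV with Z = 1:

E_9 = -13.6057 / 9² = -13.6057 / 81 = -0.16797160494 eV
E_17 = -13.6057 / 17² = -13.6057 / 289 = -0.04707854671 eV

The ratio is:
E_9/E_17 = (-0.16797160494) / (-0.04707854671)
E_9/E_17 = (-13.6057/81) / (-13.6057/289)
E_9/E_17 = 289/81
E_9/E_17 = 3.56790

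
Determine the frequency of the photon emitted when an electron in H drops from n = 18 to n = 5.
1.2144e+14 Hz

First, find the transition energy:
E_18 = -13.6057 / 18² = -0.04199290 eV
E_5 = -13.6057 / 5² = -0.54422800 eV
|ΔE| = |E_5 - E_18| = 0.50223510 eV

Convert to Joules: E = 0.50223510 eV × (1.602177 × 10⁻¹⁹ J/eV) = 8.046695e-20 J

Using E = hf:
f = E/h = 8.046695e-20 J / (6.62607 × 10⁻³⁴ J·s)
f = 1.2144e+14 Hz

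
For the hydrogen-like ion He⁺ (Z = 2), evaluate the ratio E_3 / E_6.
4.000000

Using E_n = -13.6057 Z² / n² eV with Z = 2:

E_3 = -13.6057 × 2² / 3² = -54.4228 / 9 = -6.046977777778 eV
E_6 = -13.6057 × 2² / 6² = -54.4228 / 36 = -1.511744444444 eV

The ratio is:
E_3/E_6 = (-6.046977777778) / (-1.511744444444)
E_3/E_6 = (-54.4228/9) / (-54.4228/36)
E_3/E_6 = 36/9
E_3/E_6 = 4.000000
(Note: the Z² factors cancel in the ratio.)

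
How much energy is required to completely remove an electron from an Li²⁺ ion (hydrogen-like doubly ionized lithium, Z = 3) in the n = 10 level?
1.22 eV

The ionization energy is the energy needed to remove the electron completely (n → ∞).

For a hydrogen-like ion with Z = 3, E_n = -13.6057 Z² / n² eV.

At n = 10: E_10 = -13.6057 × 3² / 10² = -1.22451 eV
At n = ∞: E_∞ = 0 eV

Ionization energy = E_∞ - E_10 = 0 - (-1.22451) = 1.22451 eV
Ionization energy ≈ 1.22 eV

This is also called the binding energy of the electron in state n = 10.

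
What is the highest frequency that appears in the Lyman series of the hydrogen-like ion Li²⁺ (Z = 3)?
2.96e+16 Hz

The series limit corresponds to the transition from n = ∞ to n = 1.
This is the highest energy (shortest wavelength) transition in the Lyman series.

E_∞ = 0 eV
E_1 = -13.6057 × 3² / 1² = -122.4513000 eV

Energy at series limit:
ΔE = E_∞ - E_1 = 0 - (-122.4513000) = 122.4513000 eV
E = 122.4513000 eV × (1.602177 × 10⁻¹⁹ J/eV) = 1.9619e-17 J
f = E/h = 1.9619e-17 J / (6.62607 × 10⁻³⁴ J·s) = 2.96e+16 Hz

This energy equals the ionization energy from the n = 1 state of Li²⁺.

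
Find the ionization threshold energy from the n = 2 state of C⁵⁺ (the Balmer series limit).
122.45130 eV

The series limit corresponds to the transition from n = ∞ to n = 2.
This is the highest energy (shortest wavelength) transition in the Balmer series.

E_∞ = 0 eV
E_2 = -13.6057 × 6² / 2² = -122.45130 eV

Energy at series limit:
ΔE = E_∞ - E_2 = 0 - (-122.45130) = 122.45130 eV

This energy equals the ionization energy from the n = 2 state of C⁵⁺.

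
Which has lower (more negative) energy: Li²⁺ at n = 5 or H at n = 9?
Li²⁺ at n = 5 (E = -4.90 eV)

Using E_n = -13.6057 Z² / n² eV:

Li²⁺ (Z = 3) at n = 5:
E = -13.6057 × 3² / 5² = -13.6057 × 9 / 25 = -4.89805 eV

H (Z = 1) at n = 9:
E = -13.6057 × 1² / 9² = -13.6057 × 1 / 81 = -0.16797 eV

Since -4.89805 eV < -0.16797 eV,
Li²⁺ at n = 5 is more tightly bound (requires more energy to ionize).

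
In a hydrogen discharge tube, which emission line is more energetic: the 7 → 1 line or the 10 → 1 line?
10 → 1

Calculate the energy for each transition:

Transition 7 → 1:
ΔE₁ = |E_1 - E_7| = |-13.6057/1² - (-13.6057/7²)|
ΔE₁ = |-13.60570000000 - (-0.27766734694)| = 13.32803265 eV

Transition 10 → 1:
ΔE₂ = |E_1 - E_10| = |-13.6057/1² - (-13.6057/10²)|
ΔE₂ = |-13.60570000000 - (-0.13605700000)| = 13.46964300 eV

Since 13.46964300 eV > 13.32803265 eV, the transition 10 → 1 emits the more energetic photon.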